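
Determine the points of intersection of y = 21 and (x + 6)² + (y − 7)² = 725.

From the line, y = 21. Substituting:
x² + 12x − 493 = 0
x = 17 or x = −29, giving (17, 21) and (−29, 21).

(−29, 21) and (17, 21)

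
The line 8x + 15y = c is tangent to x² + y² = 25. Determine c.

c = −85 or c = 85

For a tangent, require d(centre, line) = r = 5.
|8·0 + 15·0 − c| / √289 = 5
|c| = 5·17, so c = 85 or c = −85.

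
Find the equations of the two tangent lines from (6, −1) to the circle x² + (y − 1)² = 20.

2x + y = 11 and x − 2y = 8

Write the tangent as mx − y + (−1 − m·(6)) = 0 and set its distance from the centre to 2√5:
[m·(−6) − (2)]² = 20(m² + 1)
2m² + 3m − 2 = 0, so m = −2 or m = 1/2.
Through (6, −1) these give 2x + y = 11 and x − 2y = 8.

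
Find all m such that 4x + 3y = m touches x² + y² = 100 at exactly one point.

m = −50 or m = 50

For a tangent, require d(centre, line) = r = 10.
|4·0 + 3·0 − m| / √25 = 10
|m| = 10·5, so m = 50 or m = −50.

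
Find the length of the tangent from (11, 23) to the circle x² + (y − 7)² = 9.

With centre O = (0, 7), |OP|² = 377 and r² = 9.
By the tangent–radius right angle, tangent length = √(|PO|² − r²) = √368 = 4√23.

4√23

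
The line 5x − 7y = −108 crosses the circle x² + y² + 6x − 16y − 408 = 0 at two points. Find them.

Express y = (108 + 5x)/7 and substitute into the circle:
74x² + 814x − 20424 = 0  ⟹  x² + 11x − 276 = 0
x = 12 or x = −23, giving (12, 24) and (−23, −1).

(−23, −1) and (12, 24)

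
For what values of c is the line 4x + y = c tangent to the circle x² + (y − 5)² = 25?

The line touches the circle iff its distance from (0, 5) is 5:
|4·0 + 1·5 − c| / √17 = 5
|c − (5)| = 5√17.

c = 5 ± 5√17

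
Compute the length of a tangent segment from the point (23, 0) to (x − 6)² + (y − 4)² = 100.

√205

With centre O = (6, 4), |OP|² = 305 and r² = 100.
By the tangent–radius right angle, tangent length = √(|PO|² − r²) = √205.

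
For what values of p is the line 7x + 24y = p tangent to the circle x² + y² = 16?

The line touches the circle iff its distance from (0, 0) is 4:
|7·0 + 24·0 − p| / √625 = 4
|p| = 4·25, so p = 100 or p = −100.

p = −100 or p = 100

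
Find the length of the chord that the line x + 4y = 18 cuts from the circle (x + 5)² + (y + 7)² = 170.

2√17

Substitute y = (18 − x)/4:
17x² + 68x − 204 = 0  ⟹  x² + 4x − 12 = 0
x = 2 or x = −6, giving (2, 4) and (−6, 6).
|(2, 4) − (−6, 6)| = √((8)² + (−2)²) = 2√17.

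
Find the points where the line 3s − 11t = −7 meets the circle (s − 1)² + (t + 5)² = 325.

Substitute t = (7 + 3s)/11:
130s² + 130s − 35360 = 0  ⟹  s² + s − 272 = 0
s = 16 or s = −17, giving (16, 5) and (−17, −4).

(−17, −4) and (16, 5)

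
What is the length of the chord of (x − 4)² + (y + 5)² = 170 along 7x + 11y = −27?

2√170

From the line, y = (−27 − 7x)/11. Substituting:
170x² − 1360x − 17850 = 0  ⟹  x² − 8x − 105 = 0
x = 15 or x = −7, giving (15, −12) and (−7, 2).
Chord length = distance between (15, −12) and (−7, 2) = √680 = 2√170.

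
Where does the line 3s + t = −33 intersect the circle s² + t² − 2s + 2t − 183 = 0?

Substitute t = −3s − 33:
10s² + 190s + 840 = 0  ⟹  s² + 19s + 84 = 0
s = −7 or s = −12, giving (−7, −12) and (−12, 3).

(−12, 3) and (−7, −12)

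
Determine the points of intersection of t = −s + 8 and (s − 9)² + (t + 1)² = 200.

Substitute t = −s + 8:
2s² − 36s − 38 = 0  ⟹  s² − 18s − 19 = 0
s = 19 or s = −1, giving (19, −11) and (−1, 9).

(−1, 9) and (19, −11)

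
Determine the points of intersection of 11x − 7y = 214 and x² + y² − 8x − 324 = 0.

(8, −18) and (22, 4)

Express y = (−214 + 11x)/7 and substitute into the circle:
170x² − 5100x + 29920 = 0  ⟹  x² − 30x + 176 = 0
x = 22 or x = 8, giving (22, 4) and (8, −18).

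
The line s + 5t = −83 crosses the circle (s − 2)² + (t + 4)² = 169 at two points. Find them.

(−3, −16) and (2, −17)

Substitute t = (−83 − s)/5:
26s² + 26s − 156 = 0  ⟹  s² + s − 6 = 0
s = 2 or s = −3, giving (2, −17) and (−3, −16).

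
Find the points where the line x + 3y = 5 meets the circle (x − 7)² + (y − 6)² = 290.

(−10, 5) and (20, −5)

Express y = (5 − x)/3 and substitute into the circle:
10x² − 100x − 2000 = 0  ⟹  x² − 10x − 200 = 0
x = 20 or x = −10, giving (20, −5) and (−10, 5).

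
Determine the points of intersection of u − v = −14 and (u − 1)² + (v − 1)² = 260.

(−15, −1) and (3, 17)

Substitute v = u + 14:
2u² + 24u − 90 = 0  ⟹  u² + 12u − 45 = 0
u = 3 or u = −15, giving (3, 17) and (−15, −1).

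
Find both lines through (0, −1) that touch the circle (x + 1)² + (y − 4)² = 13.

A line y − (−1) = m(x − (0)) is tangent when its distance from (−1, 4) is √13:
(−1m − (5))² = 13(m² + 1)
6m² − 5m − 6 = 0, so m = 3/2 or m = −2/3.
Through (0, −1) these give 3x − 2y = 2 and 2x + 3y = −3.

3x − 2y = 2 and 2x + 3y = −3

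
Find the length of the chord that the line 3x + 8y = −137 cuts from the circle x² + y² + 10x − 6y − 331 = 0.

From the line, y = (−137 − 3x)/8. Substituting:
73x² + 1606x + 4161 = 0  ⟹  x² + 22x + 57 = 0
x = −3 or x = −19, giving (−3, −16) and (−19, −10).
|(−3, −16) − (−19, −10)| = √((16)² + (−6)²) = 2√73.

2√73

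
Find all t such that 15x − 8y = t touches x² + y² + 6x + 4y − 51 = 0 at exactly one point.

t = −165 or t = 107

The line touches the circle iff its distance from (−3, −2) is 8:
|15·(−3) − 8·(−2) − t| / √289 = 8
|t − (−29)| = 8·17, so t = 107 or t = −165.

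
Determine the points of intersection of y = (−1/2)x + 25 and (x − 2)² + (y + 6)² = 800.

(6, 22) and (22, 14)

Express y = (50 − x)/2 and substitute into the circle:
5x² − 140x + 660 = 0  ⟹  x² − 28x + 132 = 0
x = 22 or x = 6, giving (22, 14) and (6, 22).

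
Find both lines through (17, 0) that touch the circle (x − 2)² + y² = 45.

x − 2y = 17 and x + 2y = 17

Write the tangent as mx − y + (0 − m·(17)) = 0 and set its distance from the centre to 3√5:
(−15m − (0))² = 45(m² + 1)
4m² − 1 = 0, so m = 1/2 or m = −1/2.
With m = 1/2: x − 2y = 17. With m = −1/2: x + 2y = 17.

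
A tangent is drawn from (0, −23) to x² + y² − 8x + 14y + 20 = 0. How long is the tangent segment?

√227

The centre is (4, −7) and r = 3√5. The square of the distance from P to the centre is 16 + 256 = 272.
Power of the point: PT² = |PO|² − r² = 227, so PT = √227.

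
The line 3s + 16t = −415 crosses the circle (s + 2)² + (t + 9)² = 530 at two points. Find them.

Express t = (−415 − 3s)/16 and substitute into the circle:
265s² + 2650s − 61215 = 0  ⟹  s² + 10s − 231 = 0
s = 11 or s = −21, giving (11, −28) and (−21, −22).

(−21, −22) and (11, −28)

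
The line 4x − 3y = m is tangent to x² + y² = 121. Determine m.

The line touches the circle iff its distance from (0, 0) is 11:
|4·0 − 3·0 − m| / √25 = 11
|m| = 11·5, so m = 55 or m = −55.

m = −55 or m = 55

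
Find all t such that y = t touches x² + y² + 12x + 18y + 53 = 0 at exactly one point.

The line touches the circle iff its distance from (−6, −9) is 8:
|0·(−6) + 1·(−9) − t| / √1 = 8
|t − (−9)| = 8, so t = −1 or t = −17.

t = −17 or t = −1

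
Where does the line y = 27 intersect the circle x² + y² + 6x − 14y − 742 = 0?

(−23, 27) and (17, 27)

Substitute y = 27:
x² + 6x − 391 = 0
x = 17 or x = −23, giving (17, 27) and (−23, 27).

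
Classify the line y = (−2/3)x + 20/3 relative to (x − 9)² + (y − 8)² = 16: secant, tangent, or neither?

Substituting the line into the circle gives 13x² − 146x + 601 = 0.
Δ = 21316 − 31252 = −9936.
No real roots: the line does not meet the circle.

neither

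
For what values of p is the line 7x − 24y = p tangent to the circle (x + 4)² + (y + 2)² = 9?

The line touches the circle iff its distance from (−4, −2) is 3:
|7·(−4) − 24·(−2) − p| / √625 = 3
|p − (20)| = 3·25, so p = 95 or p = −55.

p = −55 or p = 95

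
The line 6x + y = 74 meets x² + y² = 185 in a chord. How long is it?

Centre (0, 0), r² = 185. Perpendicular distance d from centre to line = |−74| / √37 = 74/√37.
Chord = 2√(r² − d²) = 2·√(37) = 2√37.

2√37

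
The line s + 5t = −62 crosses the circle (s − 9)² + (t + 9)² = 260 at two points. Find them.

(−7, −11) and (23, −17)

From the line, t = (−62 − s)/5. Substituting:
26s² − 416s − 4186 = 0  ⟹  s² − 16s − 161 = 0
s = 23 or s = −7, giving (23, −17) and (−7, −11).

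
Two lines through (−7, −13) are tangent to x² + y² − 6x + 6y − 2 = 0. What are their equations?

2x − y = −1 and x − 2y = 19

Write the tangent as mx − y + (−13 − m·(−7)) = 0 and set its distance from the centre to 2√5:
[m·(10) − (10)]² = 20(m² + 1)
2m² − 5m + 2 = 0, so m = 2 or m = 1/2.
With m = 2: 2x − y = −1. With m = 1/2: x − 2y = 19.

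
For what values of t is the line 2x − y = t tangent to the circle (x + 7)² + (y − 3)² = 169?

Tangency holds when the distance from the centre (−7, 3) to the line equals the radius 13:
|2·(−7) − 1·3 − t| / √5 = 13
|t − (−17)| = 13√5.

t = −17 ± 13√5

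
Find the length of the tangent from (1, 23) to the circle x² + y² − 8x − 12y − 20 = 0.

√226

Centre (4, 6), r² = 72. |PO|² = (−3)² + (17)² = 298.
Power of the point: PT² = |PO|² − r² = 226, so PT = √226.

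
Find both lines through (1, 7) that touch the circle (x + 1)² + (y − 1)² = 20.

Let a tangent through (1, 7) have slope m. Its distance from (−1, 1) must equal 2√5:
[m·(−2) − (−6)]² = 20(m² + 1)
2m² + 3m − 2 = 0, so m = −2 or m = 1/2.
With m = −2: 2x + y = 9. With m = 1/2: x − 2y = −13.

2x + y = 9 and x − 2y = −13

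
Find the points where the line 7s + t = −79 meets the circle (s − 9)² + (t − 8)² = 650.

(−14, 19) and (−10, −9)

From the line, t = −7s − 79. Substituting:
50s² + 1200s + 7000 = 0  ⟹  s² + 24s + 140 = 0
s = −10 or s = −14, giving (−10, −9) and (−14, 19).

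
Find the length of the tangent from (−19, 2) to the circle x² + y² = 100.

√265

The centre is (0, 0) and r = 10. The square of the distance from P to the centre is 361 + 4 = 365.
Power of the point: PT² = |PO|² − r² = 265, so PT = √265.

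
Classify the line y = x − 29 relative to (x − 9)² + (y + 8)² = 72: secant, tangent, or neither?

tangent

Centre (9, −8), r² = 72. Distance² from centre to line = (−12)²/2 = 72.
Since d² = r², the line is tangent.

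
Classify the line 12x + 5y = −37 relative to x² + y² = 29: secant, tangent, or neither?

secant

Centre (0, 0), r² = 29. Distance² from centre to line = (37)²/169 = 1369/169.
Since d² < r², the line cuts the circle twice.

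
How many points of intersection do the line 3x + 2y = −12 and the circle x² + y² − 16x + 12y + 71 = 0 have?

0

Substituting the line into the circle gives 13x² − 64x + 140 = 0.
Discriminant = (−64)² − 4·13·(140) = −3184 < 0.
No real roots: the line does not meet the circle.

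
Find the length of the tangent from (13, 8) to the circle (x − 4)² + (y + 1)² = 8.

Centre (4, −1), r² = 8. |PO|² = (9)² + (9)² = 162.
By the tangent–radius right angle, tangent length = √(|PO|² − r²) = √154.

√154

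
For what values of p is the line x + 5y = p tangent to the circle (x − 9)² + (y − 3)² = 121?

For a tangent, require d(centre, line) = r = 11.
|1·9 + 5·3 − p| / √26 = 11
|p − (24)| = 11√26.

p = 24 ± 11√26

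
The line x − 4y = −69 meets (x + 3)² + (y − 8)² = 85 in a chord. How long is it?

2√17

Substitute y = (69 + x)/4:
17x² + 170x + 153 = 0  ⟹  x² + 10x + 9 = 0
x = −1 or x = −9, giving (−1, 17) and (−9, 15).
|(−1, 17) − (−9, 15)| = √((8)² + (2)²) = 2√17.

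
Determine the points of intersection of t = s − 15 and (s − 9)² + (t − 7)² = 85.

(15, 0) and (16, 1)

Substitute t = s − 15:
2s² − 62s + 480 = 0  ⟹  s² − 31s + 240 = 0
s = 16 or s = 15, giving (16, 1) and (15, 0).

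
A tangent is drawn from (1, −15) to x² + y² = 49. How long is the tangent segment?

Centre (0, 0), r² = 49. |PO|² = (1)² + (−15)² = 226.
Power of the point: PT² = |PO|² − r² = 177, so PT = √177.

√177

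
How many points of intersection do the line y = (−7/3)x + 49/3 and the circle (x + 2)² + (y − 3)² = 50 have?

0

d² = (7·(−2) + 3·3 − (49))²/58 = 1458/29; r² = 50.
Since d² > r², the line lies outside the circle.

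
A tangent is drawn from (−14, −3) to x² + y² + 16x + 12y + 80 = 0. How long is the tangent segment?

Centre (−8, −6), r² = 20. |PO|² = (−6)² + (3)² = 45.
The tangent meets the radius at right angles, so tangent² = |PO|² − r² = 45 − 20 = 25.

5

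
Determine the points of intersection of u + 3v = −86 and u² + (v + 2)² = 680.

From the line, v = (−86 − u)/3. Substituting:
10u² + 160u + 280 = 0  ⟹  u² + 16u + 28 = 0
u = −2 or u = −14, giving (−2, −28) and (−14, −24).

(−14, −24) and (−2, −28)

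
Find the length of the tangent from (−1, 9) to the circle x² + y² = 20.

√62

With centre O = (0, 0), |OP|² = 82 and r² = 20.
The tangent meets the radius at right angles, so tangent² = |PO|² − r² = 82 − 20 = 62.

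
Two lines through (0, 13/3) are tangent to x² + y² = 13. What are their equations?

2x + 3y = 13 and 2x − 3y = −13

A line y − (13/3) = m(x − (0)) is tangent when its distance from (0, 0) is √13:
[m·(0) − (−13/3)]² = 13(m² + 1)
9m² − 4 = 0, so m = −2/3 or m = 2/3.
Through (0, 13/3) these give 2x + 3y = 13 and 2x − 3y = −13.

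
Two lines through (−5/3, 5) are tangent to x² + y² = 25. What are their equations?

y = 5 and 3x − 4y = −25

Write the tangent as mx − y + (5 − m·(−5/3)) = 0 and set its distance from the centre to 5:
[m·(5/3) − (−5)]² = 25(m² + 1)
4m² − 3m = 0, so m = 0 or m = 3/4.
Through (−5/3, 5) these give y = 5 and 3x − 4y = −25.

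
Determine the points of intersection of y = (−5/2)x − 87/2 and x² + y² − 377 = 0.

(−19, 4) and (−11, −16)

Express y = (−87 − 5x)/2 and substitute into the circle:
29x² + 870x + 6061 = 0  ⟹  x² + 30x + 209 = 0
x = −11 or x = −19, giving (−11, −16) and (−19, 4).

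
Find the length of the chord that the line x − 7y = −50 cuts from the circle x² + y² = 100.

The distance from (0, 0) to the line is 50/√50, and r² = 100.
Chord = 2√(r² − d²) = 2·√(50) = 10√2.

10√2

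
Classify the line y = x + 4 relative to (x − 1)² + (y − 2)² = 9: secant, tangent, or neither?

Substituting the line into the circle gives 2x² + 2x − 4 = 0.
Discriminant = (2)² − 4·2·(−4) = 36 > 0.
Two real roots: the line is a secant.

secant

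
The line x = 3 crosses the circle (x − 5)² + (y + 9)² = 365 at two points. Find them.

(3, −28) and (3, 10)

The line gives x = 3. Substituting into the circle:
y² + 18y − 280 = 0
y = 10 or y = −28, giving (3, 10) and (3, −28).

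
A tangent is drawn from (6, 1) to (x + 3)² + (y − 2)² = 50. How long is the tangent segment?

4√2

Centre (−3, 2), r² = 50. |PO|² = (9)² + (−1)² = 82.
Power of the point: PT² = |PO|² − r² = 32, so PT = 4√2.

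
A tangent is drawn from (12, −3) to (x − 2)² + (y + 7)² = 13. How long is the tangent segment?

Centre (2, −7), r² = 13. |PO|² = (10)² + (4)² = 116.
Power of the point: PT² = |PO|² − r² = 103, so PT = √103.

√103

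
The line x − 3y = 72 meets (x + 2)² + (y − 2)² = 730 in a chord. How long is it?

The distance from (−2, 2) to the line is 80/√10, and r² = 730.
Half the chord is √(r² − d²) = √(90), so the full chord is 6√10.

6√10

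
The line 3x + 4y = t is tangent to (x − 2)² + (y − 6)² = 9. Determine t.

t = 15 or t = 45

For a tangent, require d(centre, line) = r = 3.
|3·2 + 4·6 − t| / √25 = 3
|t − (30)| = 3·5, so t = 45 or t = 15.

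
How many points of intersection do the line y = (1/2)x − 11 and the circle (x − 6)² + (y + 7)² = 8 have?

2

d² = (1·6 − 2·(−7) − (22))²/5 = 4/5; r² = 8.
Since d² < r², the line cuts the circle twice.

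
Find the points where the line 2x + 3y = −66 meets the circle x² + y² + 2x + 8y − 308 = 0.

(−18, −10) and (0, −22)

From the line, y = (−66 − 2x)/3. Substituting:
13x² + 234x = 0  ⟹  x² + 18x = 0
x = 0 or x = −18, giving (0, −22) and (−18, −10).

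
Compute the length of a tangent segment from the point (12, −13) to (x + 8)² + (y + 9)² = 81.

Centre (−8, −9), r² = 81. |PO|² = (20)² + (−4)² = 416.
By the tangent–radius right angle, tangent length = √(|PO|² − r²) = √335.

√335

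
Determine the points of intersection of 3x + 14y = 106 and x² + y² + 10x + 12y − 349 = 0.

(−16, 11) and (12, 5)

From the line, y = (106 − 3x)/14. Substituting:
205x² + 820x − 39360 = 0  ⟹  x² + 4x − 192 = 0
x = 12 or x = −16, giving (12, 5) and (−16, 11).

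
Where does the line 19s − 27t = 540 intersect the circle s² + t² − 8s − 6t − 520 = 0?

(0, −20) and (27, −1)

Substitute t = (−540 + 19s)/27:
1090s² − 29430s = 0  ⟹  s² − 27s = 0
s = 27 or s = 0, giving (27, −1) and (0, −20).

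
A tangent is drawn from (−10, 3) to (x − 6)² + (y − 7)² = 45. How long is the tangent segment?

Centre (6, 7), r² = 45. |PO|² = (−16)² + (−4)² = 272.
By the tangent–radius right angle, tangent length = √(|PO|² − r²) = √227.

√227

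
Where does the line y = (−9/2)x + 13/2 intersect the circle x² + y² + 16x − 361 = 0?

(−3, 20) and (5, −16)

Express y = (13 − 9x)/2 and substitute into the circle:
85x² − 170x − 1275 = 0  ⟹  x² − 2x − 15 = 0
x = 5 or x = −3, giving (5, −16) and (−3, 20).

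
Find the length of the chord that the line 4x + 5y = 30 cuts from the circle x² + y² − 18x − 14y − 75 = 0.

4√41

Express y = (30 − 4x)/5 and substitute into the circle:
41x² − 410x − 3075 = 0  ⟹  x² − 10x − 75 = 0
x = 15 or x = −5, giving (15, −6) and (−5, 10).
|(15, −6) − (−5, 10)| = √((20)² + (−16)²) = 4√41.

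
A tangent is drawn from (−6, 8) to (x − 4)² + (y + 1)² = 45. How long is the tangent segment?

2√34

The centre is (4, −1) and r = 3√5. The square of the distance from P to the centre is 100 + 81 = 181.
By the tangent–radius right angle, tangent length = √(|PO|² − r²) = √136 = 2√34.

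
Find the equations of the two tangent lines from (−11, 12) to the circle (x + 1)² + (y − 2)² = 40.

x + 3y = 25 and 3x + y = −21

Write the tangent as mx − y + (12 − m·(−11)) = 0 and set its distance from the centre to 2√10:
[m·(10) − (−10)]² = 40(m² + 1)
3m² + 10m + 3 = 0, so m = −1/3 or m = −3.
Through (−11, 12) these give x + 3y = 25 and 3x + y = −21.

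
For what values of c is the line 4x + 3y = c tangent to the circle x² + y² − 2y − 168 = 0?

c = −62 or c = 68

Tangency holds when the distance from the centre (0, 1) to the line equals the radius 13:
|4·0 + 3·1 − c| / √25 = 13
|c − (3)| = 13·5, so c = 68 or c = −62.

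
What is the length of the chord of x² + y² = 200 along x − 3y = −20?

8√10

The distance from (0, 0) to the line is 20/√10, and r² = 200.
Half the chord is √(r² − d²) = √(160), so the full chord is 8√10.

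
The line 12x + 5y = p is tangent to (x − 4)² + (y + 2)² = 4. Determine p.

Tangency holds when the distance from the centre (4, −2) to the line equals the radius 2:
|12·4 + 5·(−2) − p| / √169 = 2
|p − (38)| = 2·13, so p = 64 or p = 12.

p = 12 or p = 64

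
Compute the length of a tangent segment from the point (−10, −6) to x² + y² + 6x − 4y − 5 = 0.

√95

The centre is (−3, 2) and r = 3√2. The square of the distance from P to the centre is 49 + 64 = 113.
By the tangent–radius right angle, tangent length = √(|PO|² − r²) = √95.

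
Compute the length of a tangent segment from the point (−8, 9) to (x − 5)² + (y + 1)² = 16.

Centre (5, −1), r² = 16. |PO|² = (−13)² + (10)² = 269.
Power of the point: PT² = |PO|² − r² = 253, so PT = √253.

√253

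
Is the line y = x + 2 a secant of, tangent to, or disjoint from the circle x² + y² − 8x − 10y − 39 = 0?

Substituting the line into the circle gives 2x² − 14x − 55 = 0.
Discriminant = (−14)² − 4·2·(−55) = 636 > 0.
Two real roots: the line is a secant.

secant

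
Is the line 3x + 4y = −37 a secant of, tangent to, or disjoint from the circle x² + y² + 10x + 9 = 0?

Centre (−5, 0), r² = 16. Distance² from centre to line = (22)²/25 = 484/25.
Since d² > r², the line lies outside the circle.

disjoint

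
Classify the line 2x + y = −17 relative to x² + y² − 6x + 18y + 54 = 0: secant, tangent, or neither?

Substituting the line into the circle gives 5x² + 26x + 37 = 0.
Δ = 676 − 740 = −64.
No real roots: the line does not meet the circle.

neither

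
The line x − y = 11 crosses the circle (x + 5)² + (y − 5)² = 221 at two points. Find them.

(5, −6) and (6, −5)

From the line, y = x − 11. Substituting:
2x² − 22x + 60 = 0  ⟹  x² − 11x + 30 = 0
x = 6 or x = 5, giving (6, −5) and (5, −6).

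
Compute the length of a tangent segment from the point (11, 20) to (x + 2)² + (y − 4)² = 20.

With centre O = (−2, 4), |OP|² = 425 and r² = 20.
The tangent meets the radius at right angles, so tangent² = |PO|² − r² = 425 − 20 = 405.

9√5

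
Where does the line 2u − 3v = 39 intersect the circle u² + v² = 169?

(0, −13) and (12, −5)

From the line, v = (−39 + 2u)/3. Substituting:
13u² − 156u = 0  ⟹  u² − 12u = 0
u = 12 or u = 0, giving (12, −5) and (0, −13).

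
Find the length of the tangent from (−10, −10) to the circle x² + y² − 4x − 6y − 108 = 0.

8√3

With centre O = (2, 3), |OP|² = 313 and r² = 121.
The tangent meets the radius at right angles, so tangent² = |PO|² − r² = 313 − 121 = 192.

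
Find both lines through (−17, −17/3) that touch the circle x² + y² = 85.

Let a tangent through (−17, −17/3) have slope m. Its distance from (0, 0) must equal √85:
[m·(17) − (17/3)]² = 85(m² + 1)
54m² − 51m − 14 = 0, so m = 7/6 or m = −2/9.
Through (−17, −17/3) these give 7x − 6y = −85 and 2x + 9y = −85.

7x − 6y = −85 and 2x + 9y = −85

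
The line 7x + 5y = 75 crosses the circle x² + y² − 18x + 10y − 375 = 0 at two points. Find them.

From the line, y = (75 − 7x)/5. Substituting:
74x² − 1850x = 0  ⟹  x² − 25x = 0
x = 25 or x = 0, giving (25, −20) and (0, 15).

(0, 15) and (25, −20)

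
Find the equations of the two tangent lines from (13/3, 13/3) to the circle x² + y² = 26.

x + 5y = 26 and 5x + y = 26

A line y − (13/3) = m(x − (13/3)) is tangent when its distance from (0, 0) is √26:
[m·(−13/3) − (−13/3)]² = 26(m² + 1)
5m² + 26m + 5 = 0, so m = −1/5 or m = −5.
Through (13/3, 13/3) these give x + 5y = 26 and 5x + y = 26.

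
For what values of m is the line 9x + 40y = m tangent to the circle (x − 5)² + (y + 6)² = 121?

The line touches the circle iff its distance from (5, −6) is 11:
|9·5 + 40·(−6) − m| / √1681 = 11
|m − (−195)| = 11·41, so m = 256 or m = −646.

m = −646 or m = 256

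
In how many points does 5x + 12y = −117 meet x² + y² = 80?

0

d² = (5·0 + 12·0 − (−117))²/169 = 81; r² = 80.
Since d² > r², the line lies outside the circle.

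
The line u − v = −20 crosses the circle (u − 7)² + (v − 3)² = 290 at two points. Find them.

(−6, 14) and (−4, 16)

Substitute v = u + 20:
2u² + 20u + 48 = 0  ⟹  u² + 10u + 24 = 0
u = −4 or u = −6, giving (−4, 16) and (−6, 14).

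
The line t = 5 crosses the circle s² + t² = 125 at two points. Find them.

(−10, 5) and (10, 5)

Substitute t = 5:
s² − 100 = 0
s = 10 or s = −10, giving (10, 5) and (−10, 5).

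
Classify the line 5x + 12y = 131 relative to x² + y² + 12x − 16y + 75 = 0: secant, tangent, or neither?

tangent

Substituting the line into the circle gives 169x² + 1378x + 2809 = 0.
Δ = 1898884 − 1898884 = 0.
A repeated root: the line is tangent.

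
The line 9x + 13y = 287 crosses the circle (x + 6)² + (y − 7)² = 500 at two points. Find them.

(−10, 29) and (16, 11)

Express y = (287 − 9x)/13 and substitute into the circle:
250x² − 1500x − 40000 = 0  ⟹  x² − 6x − 160 = 0
x = 16 or x = −10, giving (16, 11) and (−10, 29).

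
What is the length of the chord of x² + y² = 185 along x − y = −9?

17√2

Substitute y = x + 9:
2x² + 18x − 104 = 0  ⟹  x² + 9x − 52 = 0
x = 4 or x = −13, giving (4, 13) and (−13, −4).
|(4, 13) − (−13, −4)| = √((17)² + (17)²) = 17√2.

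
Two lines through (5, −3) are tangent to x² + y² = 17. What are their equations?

Write the tangent as mx − y + (−3 − m·(5)) = 0 and set its distance from the centre to √17:
(−5m − (3))² = 17(m² + 1)
4m² + 15m − 4 = 0, so m = −4 or m = 1/4.
With m = −4: 4x + y = 17. With m = 1/4: x − 4y = 17.

4x + y = 17 and x − 4y = 17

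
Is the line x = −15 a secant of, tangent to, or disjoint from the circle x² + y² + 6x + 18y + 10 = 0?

Substituting the line into the circle gives y² + 18y + 145 = 0.
Δ = 324 − 580 = −256.
No real roots: the line does not meet the circle.

disjoint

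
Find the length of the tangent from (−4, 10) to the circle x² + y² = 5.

With centre O = (0, 0), |OP|² = 116 and r² = 5.
Power of the point: PT² = |PO|² − r² = 111, so PT = √111.

√111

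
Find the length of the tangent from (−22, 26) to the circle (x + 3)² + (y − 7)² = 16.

√706

The centre is (−3, 7) and r = 4. The square of the distance from P to the centre is 361 + 361 = 722.
The tangent meets the radius at right angles, so tangent² = |PO|² − r² = 722 − 16 = 706.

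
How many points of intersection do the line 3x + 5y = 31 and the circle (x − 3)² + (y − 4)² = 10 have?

2

Substituting the line into the circle gives 34x² − 216x + 96 = 0.
Discriminant = (−216)² − 4·34·(96) = 33600 > 0.
Two real roots: the line is a secant.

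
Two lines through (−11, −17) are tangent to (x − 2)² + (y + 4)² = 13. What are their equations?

2x − 3y = 29 and 3x − 2y = 1

Write the tangent as mx − y + (−17 − m·(−11)) = 0 and set its distance from the centre to √13:
(13m − (13))² = 13(m² + 1)
6m² − 13m + 6 = 0, so m = 2/3 or m = 3/2.
With m = 2/3: 2x − 3y = 29. With m = 3/2: 3x − 2y = 1.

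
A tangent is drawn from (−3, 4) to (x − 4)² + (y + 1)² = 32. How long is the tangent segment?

√42

With centre O = (4, −1), |OP|² = 74 and r² = 32.
By the tangent–radius right angle, tangent length = √(|PO|² − r²) = √42.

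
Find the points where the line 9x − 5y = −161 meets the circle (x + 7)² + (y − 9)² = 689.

From the line, y = (161 + 9x)/5. Substituting:
106x² + 2438x − 2544 = 0  ⟹  x² + 23x − 24 = 0
x = 1 or x = −24, giving (1, 34) and (−24, −11).

(−24, −11) and (1, 34)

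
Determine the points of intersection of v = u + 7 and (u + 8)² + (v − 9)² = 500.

(−18, −11) and (12, 19)

Substitute v = u + 7:
2u² + 12u − 432 = 0  ⟹  u² + 6u − 216 = 0
u = 12 or u = −18, giving (12, 19) and (−18, −11).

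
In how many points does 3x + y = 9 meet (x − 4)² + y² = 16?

2

Substituting the line into the circle gives 10x² − 62x + 81 = 0.
Discriminant = (−62)² − 4·10·(81) = 604 > 0.
Two real roots: the line is a secant.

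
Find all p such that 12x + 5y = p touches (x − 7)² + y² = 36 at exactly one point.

p = 6 or p = 162

Tangency holds when the distance from the centre (7, 0) to the line equals the radius 6:
|12·7 + 5·0 − p| / √169 = 6
|p − (84)| = 6·13, so p = 162 or p = 6.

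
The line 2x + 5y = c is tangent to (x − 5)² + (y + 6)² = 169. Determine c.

c = −20 ± 13√29

For a tangent, require d(centre, line) = r = 13.
|2·5 + 5·(−6) − c| / √29 = 13
|c − (−20)| = 13√29.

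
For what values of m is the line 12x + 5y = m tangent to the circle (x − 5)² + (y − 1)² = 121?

m = −78 or m = 208

For a tangent, require d(centre, line) = r = 11.
|12·5 + 5·1 − m| / √169 = 11
|m − (65)| = 11·13, so m = 208 or m = −78.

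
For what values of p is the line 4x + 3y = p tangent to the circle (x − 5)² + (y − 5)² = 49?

For a tangent, require d(centre, line) = r = 7.
|4·5 + 3·5 − p| / √25 = 7
|p − (35)| = 7·5, so p = 70 or p = 0.

p = 0 or p = 70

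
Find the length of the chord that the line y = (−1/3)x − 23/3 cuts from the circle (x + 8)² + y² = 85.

5√10

From the line, y = (−23 − x)/3. Substituting:
10x² + 190x + 340 = 0  ⟹  x² + 19x + 34 = 0
x = −2 or x = −17, giving (−2, −7) and (−17, −2).
|(−2, −7) − (−17, −2)| = √((15)² + (−5)²) = 5√10.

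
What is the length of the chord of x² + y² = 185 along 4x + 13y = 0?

2√185

From the line, y = (−4x)/13. Substituting:
185x² − 31265 = 0  ⟹  x² − 169 = 0
x = 13 or x = −13, giving (13, −4) and (−13, 4).
|(13, −4) − (−13, 4)| = √((26)² + (−8)²) = 2√185.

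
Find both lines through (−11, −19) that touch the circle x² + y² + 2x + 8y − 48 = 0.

4x − 7y = 89 and 8x − y = −69

Write the tangent as mx − y + (−19 − m·(−11)) = 0 and set its distance from the centre to √65:
(10m − (15))² = 65(m² + 1)
7m² − 60m + 32 = 0, so m = 4/7 or m = 8.
With m = 4/7: 4x − 7y = 89. With m = 8: 8x − y = −69.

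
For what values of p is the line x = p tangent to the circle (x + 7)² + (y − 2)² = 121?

Tangency holds when the distance from the centre (−7, 2) to the line equals the radius 11:
|1·(−7) + 0·2 − p| / √1 = 11
|p − (−7)| = 11, so p = 4 or p = −18.

p = −18 or p = 4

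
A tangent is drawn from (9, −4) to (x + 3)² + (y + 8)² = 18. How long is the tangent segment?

With centre O = (−3, −8), |OP|² = 160 and r² = 18.
The tangent meets the radius at right angles, so tangent² = |PO|² − r² = 160 − 18 = 142.

√142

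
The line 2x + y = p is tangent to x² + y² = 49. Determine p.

Tangency holds when the distance from the centre (0, 0) to the line equals the radius 7:
|2·0 + 1·0 − p| / √5 = 7
|p| = 7√5.

p = ±7√5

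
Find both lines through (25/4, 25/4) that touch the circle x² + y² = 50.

x + 7y = 50 and 7x + y = 50

Write the tangent as mx − y + (25/4 − m·(25/4)) = 0 and set its distance from the centre to 5√2:
[m·(−25/4) − (−25/4)]² = 50(m² + 1)
7m² + 50m + 7 = 0, so m = −1/7 or m = −7.
Through (25/4, 25/4) these give x + 7y = 50 and 7x + y = 50.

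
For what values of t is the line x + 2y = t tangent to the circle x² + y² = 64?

t = ±8√5

The line touches the circle iff its distance from (0, 0) is 8:
|1·0 + 2·0 − t| / √5 = 8
|t| = 8√5.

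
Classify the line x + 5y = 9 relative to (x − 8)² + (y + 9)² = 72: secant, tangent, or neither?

neither

Substituting the line into the circle gives 26x² − 508x + 2716 = 0.
Discriminant = (−508)² − 4·26·(2716) = −24400 < 0.
No real roots: the line does not meet the circle.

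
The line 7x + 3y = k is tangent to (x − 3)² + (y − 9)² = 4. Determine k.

The line touches the circle iff its distance from (3, 9) is 2:
|7·3 + 3·9 − k| / √58 = 2
|k − (48)| = 2√58.

k = 48 ± 2√58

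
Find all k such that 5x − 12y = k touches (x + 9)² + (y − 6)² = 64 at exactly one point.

k = −221 or k = −13

Tangency holds when the distance from the centre (−9, 6) to the line equals the radius 8:
|5·(−9) − 12·6 − k| / √169 = 8
|k − (−117)| = 8·13, so k = −13 or k = −221.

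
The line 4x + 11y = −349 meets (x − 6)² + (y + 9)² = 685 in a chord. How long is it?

2√137

From the line, y = (−349 − 4x)/11. Substituting:
137x² + 548x − 16029 = 0  ⟹  x² + 4x − 117 = 0
x = 9 or x = −13, giving (9, −35) and (−13, −27).
|(9, −35) − (−13, −27)| = √((22)² + (−8)²) = 2√137.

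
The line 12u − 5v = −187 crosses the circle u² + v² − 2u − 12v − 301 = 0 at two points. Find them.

(−16, −1) and (−6, 23)

From the line, v = (187 + 12u)/5. Substituting:
169u² + 3718u + 16224 = 0  ⟹  u² + 22u + 96 = 0
u = −6 or u = −16, giving (−6, 23) and (−16, −1).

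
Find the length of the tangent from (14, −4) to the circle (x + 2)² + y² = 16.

With centre O = (−2, 0), |OP|² = 272 and r² = 16.
The tangent meets the radius at right angles, so tangent² = |PO|² − r² = 272 − 16 = 256.

16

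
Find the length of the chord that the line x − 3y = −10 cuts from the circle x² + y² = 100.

6√10

Express y = (10 + x)/3 and substitute into the circle:
10x² + 20x − 800 = 0  ⟹  x² + 2x − 80 = 0
x = 8 or x = −10, giving (8, 6) and (−10, 0).
|(8, 6) − (−10, 0)| = √((18)² + (6)²) = 6√10.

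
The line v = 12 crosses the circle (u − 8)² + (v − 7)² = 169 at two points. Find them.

From the line, v = 12. Substituting:
u² − 16u − 80 = 0
u = 20 or u = −4, giving (20, 12) and (−4, 12).

(−4, 12) and (20, 12)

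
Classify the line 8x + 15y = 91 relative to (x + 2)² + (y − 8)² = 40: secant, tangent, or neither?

Substituting the line into the circle gives 289x² + 1364x − 7259 = 0.
Δ = 1860496 − (−8391404) = 10251900.
Two real roots: the line is a secant.

secant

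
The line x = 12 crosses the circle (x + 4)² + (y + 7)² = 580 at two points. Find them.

(12, −25) and (12, 11)

The line gives x = 12. Substituting into the circle:
y² + 14y − 275 = 0
y = 11 or y = −25, giving (12, 11) and (12, −25).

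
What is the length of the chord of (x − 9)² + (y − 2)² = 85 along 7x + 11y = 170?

√170

The distance from (9, 2) to the line is 85/√170, and r² = 85.
Chord = 2√(r² − d²) = 2·√(85/2) = √170.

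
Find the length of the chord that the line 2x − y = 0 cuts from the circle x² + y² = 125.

Centre (0, 0), r² = 125. Perpendicular distance d from centre to line = |0| / √5 = 0/√5.
Chord = 2√(r² − d²) = 2·√(125) = 10√5.

10√5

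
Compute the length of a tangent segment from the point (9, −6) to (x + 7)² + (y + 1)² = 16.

√265

With centre O = (−7, −1), |OP|² = 281 and r² = 16.
Power of the point: PT² = |PO|² − r² = 265, so PT = √265.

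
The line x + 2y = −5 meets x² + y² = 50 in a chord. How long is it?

6√5

The distance from (0, 0) to the line is 5/√5, and r² = 50.
Half the chord is √(r² − d²) = √(45), so the full chord is 6√5.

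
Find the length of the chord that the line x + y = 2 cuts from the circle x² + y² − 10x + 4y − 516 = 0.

Centre (5, −2), r² = 545. Perpendicular distance d from centre to line = |1| / √2 = 1/√2.
Chord = 2√(r² − d²) = 2·√(1089/2) = 33√2.

33√2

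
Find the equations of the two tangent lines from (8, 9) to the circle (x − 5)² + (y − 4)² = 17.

Write the tangent as mx − y + (9 − m·(8)) = 0 and set its distance from the centre to √17:
(−3m − (−5))² = 17(m² + 1)
4m² + 15m − 4 = 0, so m = 1/4 or m = −4.
Through (8, 9) these give x − 4y = −28 and 4x + y = 41.

x − 4y = −28 and 4x + y = 41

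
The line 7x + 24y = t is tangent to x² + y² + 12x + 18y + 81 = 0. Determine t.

Tangency holds when the distance from the centre (−6, −9) to the line equals the radius 6:
|7·(−6) + 24·(−9) − t| / √625 = 6
|t − (−258)| = 6·25, so t = −108 or t = −408.

t = −408 or t = −108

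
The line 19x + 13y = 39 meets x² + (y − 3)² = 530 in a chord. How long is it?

Express y = (39 − 19x)/13 and substitute into the circle:
530x² − 89570 = 0  ⟹  x² − 169 = 0
x = 13 or x = −13, giving (13, −16) and (−13, 22).
|(13, −16) − (−13, 22)| = √((26)² + (−38)²) = 2√530.

2√530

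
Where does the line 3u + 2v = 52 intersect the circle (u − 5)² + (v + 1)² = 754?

Substitute v = (52 − 3u)/2:
13u² − 364u = 0  ⟹  u² − 28u = 0
u = 28 or u = 0, giving (28, −16) and (0, 26).

(0, 26) and (28, −16)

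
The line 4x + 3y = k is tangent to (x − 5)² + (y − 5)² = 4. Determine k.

k = 25 or k = 45

Tangency holds when the distance from the centre (5, 5) to the line equals the radius 2:
|4·5 + 3·5 − k| / √25 = 2
|k − (35)| = 2·5, so k = 45 or k = 25.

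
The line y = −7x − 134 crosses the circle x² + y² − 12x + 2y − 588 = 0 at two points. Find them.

Substitute y = −7x − 134:
50x² + 1850x + 17100 = 0  ⟹  x² + 37x + 342 = 0
x = −18 or x = −19, giving (−18, −8) and (−19, −1).

(−19, −1) and (−18, −8)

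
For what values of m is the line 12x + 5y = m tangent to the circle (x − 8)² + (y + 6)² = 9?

m = 27 or m = 105

For a tangent, require d(centre, line) = r = 3.
|12·8 + 5·(−6) − m| / √169 = 3
|m − (66)| = 3·13, so m = 105 or m = 27.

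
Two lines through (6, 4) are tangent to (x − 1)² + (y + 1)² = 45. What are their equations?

Let a tangent through (6, 4) have slope m. Its distance from (1, −1) must equal 3√5:
(−5m − (−5))² = 45(m² + 1)
2m² + 5m + 2 = 0, so m = −1/2 or m = −2.
Through (6, 4) these give x + 2y = 14 and 2x + y = 16.

x + 2y = 14 and 2x + y = 16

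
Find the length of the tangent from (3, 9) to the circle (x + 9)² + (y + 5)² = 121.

√219

With centre O = (−9, −5), |OP|² = 340 and r² = 121.
By the tangent–radius right angle, tangent length = √(|PO|² − r²) = √219.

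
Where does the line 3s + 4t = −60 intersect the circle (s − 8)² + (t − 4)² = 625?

Express t = (−60 − 3s)/4 and substitute into the circle:
25s² + 200s − 3200 = 0  ⟹  s² + 8s − 128 = 0
s = 8 or s = −16, giving (8, −21) and (−16, −3).

(−16, −3) and (8, −21)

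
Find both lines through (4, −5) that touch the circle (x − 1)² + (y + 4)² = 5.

Let a tangent through (4, −5) have slope m. Its distance from (1, −4) must equal √5:
(−3m − (1))² = 5(m² + 1)
2m² + 3m − 2 = 0, so m = −2 or m = 1/2.
Through (4, −5) these give 2x + y = 3 and x − 2y = 14.

2x + y = 3 and x − 2y = 14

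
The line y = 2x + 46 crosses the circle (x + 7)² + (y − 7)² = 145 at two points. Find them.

(−19, 8) and (−15, 16)

From the line, y = 2x + 46. Substituting:
5x² + 170x + 1425 = 0  ⟹  x² + 34x + 285 = 0
x = −15 or x = −19, giving (−15, 16) and (−19, 8).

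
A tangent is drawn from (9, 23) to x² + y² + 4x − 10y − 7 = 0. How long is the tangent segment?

The centre is (−2, 5) and r = 6. The square of the distance from P to the centre is 121 + 324 = 445.
Power of the point: PT² = |PO|² − r² = 409, so PT = √409.

√409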